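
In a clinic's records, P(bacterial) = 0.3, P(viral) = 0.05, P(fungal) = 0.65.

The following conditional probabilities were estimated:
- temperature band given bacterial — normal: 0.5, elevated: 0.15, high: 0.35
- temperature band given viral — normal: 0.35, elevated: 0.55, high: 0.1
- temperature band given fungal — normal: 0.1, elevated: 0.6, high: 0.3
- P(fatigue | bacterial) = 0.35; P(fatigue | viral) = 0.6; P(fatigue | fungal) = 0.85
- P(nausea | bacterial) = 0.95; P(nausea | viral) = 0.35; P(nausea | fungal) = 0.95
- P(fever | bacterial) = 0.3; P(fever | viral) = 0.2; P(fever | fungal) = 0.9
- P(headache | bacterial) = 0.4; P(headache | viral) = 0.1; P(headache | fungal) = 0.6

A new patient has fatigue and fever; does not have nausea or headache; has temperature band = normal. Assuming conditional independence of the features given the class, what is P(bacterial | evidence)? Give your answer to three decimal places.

0.175

bacterial: 0.3 × 0.5 × 0.35 × (1−0.95) × 0.3 × (1−0.4) = 0.0004725
viral: 0.05 × 0.35 × 0.6 × (1−0.35) × 0.2 × (1−0.1) = 0.0012285
fungal: 0.65 × 0.1 × 0.85 × (1−0.95) × 0.9 × (1−0.6) = 0.0009945
P(bacterial | x) = 0.0004725 / 0.0026955 ≈ 0.175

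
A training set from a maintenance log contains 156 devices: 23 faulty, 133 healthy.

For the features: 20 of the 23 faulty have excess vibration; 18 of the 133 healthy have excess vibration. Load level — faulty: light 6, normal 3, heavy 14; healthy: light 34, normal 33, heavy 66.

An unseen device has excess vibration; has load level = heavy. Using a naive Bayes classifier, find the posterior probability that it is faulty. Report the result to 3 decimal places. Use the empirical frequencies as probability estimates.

0.577

faulty: (23/156) × (20/23) × (14/23) ≈ 0.0780379
healthy: (133/156) × (18/133) × (66/133) ≈ 0.0572585
P(faulty | x) = 0.0780379 / 0.1352964 ≈ 0.577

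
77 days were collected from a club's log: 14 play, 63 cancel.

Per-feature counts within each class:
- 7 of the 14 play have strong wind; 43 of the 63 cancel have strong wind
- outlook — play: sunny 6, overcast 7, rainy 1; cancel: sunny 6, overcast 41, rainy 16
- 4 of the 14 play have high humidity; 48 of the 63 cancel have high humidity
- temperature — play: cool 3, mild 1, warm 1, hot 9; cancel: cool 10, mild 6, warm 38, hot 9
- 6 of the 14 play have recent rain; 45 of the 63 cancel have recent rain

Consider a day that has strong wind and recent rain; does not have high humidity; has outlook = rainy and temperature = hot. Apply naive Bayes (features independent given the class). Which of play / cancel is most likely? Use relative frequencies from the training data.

cancel

play: (14/77) × (7/14) × (1/14) × (10/14) × (9/14) × (6/14) ≈ 0.00127788
cancel: (63/77) × (43/63) × (16/63) × (15/63) × (9/63) × (45/63) ≈ 0.00344573
Highest score → cancel.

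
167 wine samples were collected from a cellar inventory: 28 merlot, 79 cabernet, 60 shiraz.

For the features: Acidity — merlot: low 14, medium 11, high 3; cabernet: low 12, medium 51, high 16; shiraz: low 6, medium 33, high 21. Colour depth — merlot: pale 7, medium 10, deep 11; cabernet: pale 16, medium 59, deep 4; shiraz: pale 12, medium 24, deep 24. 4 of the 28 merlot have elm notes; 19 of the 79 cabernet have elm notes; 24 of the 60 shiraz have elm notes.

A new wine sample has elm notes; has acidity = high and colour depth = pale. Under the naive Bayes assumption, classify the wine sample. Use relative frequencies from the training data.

shiraz

merlot: (28/167) × (3/28) × (7/28) × (4/28) ≈ 0.000641574
cabernet: (79/167) × (16/79) × (16/79) × (19/79) ≈ 0.00466684
shiraz: (60/167) × (21/60) × (12/60) × (24/60) ≈ 0.0100599
Highest score → shiraz.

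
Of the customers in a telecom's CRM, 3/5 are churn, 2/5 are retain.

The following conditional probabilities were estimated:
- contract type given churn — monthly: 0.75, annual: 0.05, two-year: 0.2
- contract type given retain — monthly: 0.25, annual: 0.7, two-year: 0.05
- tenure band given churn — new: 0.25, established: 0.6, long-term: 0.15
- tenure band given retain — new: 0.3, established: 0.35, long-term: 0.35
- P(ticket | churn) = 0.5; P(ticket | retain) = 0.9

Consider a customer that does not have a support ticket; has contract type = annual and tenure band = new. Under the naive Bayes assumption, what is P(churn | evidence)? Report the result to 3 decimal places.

0.309

churn: 0.6 × 0.05 × 0.25 × (1−0.5) = 0.00375
retain: 0.4 × 0.7 × 0.3 × (1−0.9) = 0.0084
P(churn | x) = 0.00375 / 0.01215 ≈ 0.309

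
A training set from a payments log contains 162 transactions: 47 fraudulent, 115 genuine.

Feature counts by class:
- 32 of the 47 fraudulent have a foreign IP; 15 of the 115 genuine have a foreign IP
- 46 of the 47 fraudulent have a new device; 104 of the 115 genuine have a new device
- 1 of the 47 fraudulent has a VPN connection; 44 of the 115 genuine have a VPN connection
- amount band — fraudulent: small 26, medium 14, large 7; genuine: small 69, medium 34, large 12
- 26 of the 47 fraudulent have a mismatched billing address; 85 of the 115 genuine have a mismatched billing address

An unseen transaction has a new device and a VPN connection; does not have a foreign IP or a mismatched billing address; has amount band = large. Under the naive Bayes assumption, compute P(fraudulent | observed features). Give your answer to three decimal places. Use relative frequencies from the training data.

fraudulent: (47/162) × (15/47) × (46/47) × (1/47) × (7/47) × (21/47) ≈ 0.00012831
genuine: (115/162) × (100/115) × (104/115) × (44/115) × (12/115) × (30/115) ≈ 0.0058141
P(fraudulent | x) = 0.00012831 / 0.00594241 ≈ 0.022

0.022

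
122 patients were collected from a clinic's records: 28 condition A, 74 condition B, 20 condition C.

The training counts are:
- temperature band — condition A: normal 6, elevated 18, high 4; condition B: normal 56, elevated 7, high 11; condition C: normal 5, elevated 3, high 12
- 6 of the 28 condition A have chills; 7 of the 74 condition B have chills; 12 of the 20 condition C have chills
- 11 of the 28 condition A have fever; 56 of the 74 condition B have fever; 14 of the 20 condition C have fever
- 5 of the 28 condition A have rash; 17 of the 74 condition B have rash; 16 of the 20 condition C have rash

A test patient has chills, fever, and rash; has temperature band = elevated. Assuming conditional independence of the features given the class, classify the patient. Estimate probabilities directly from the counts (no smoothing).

condition A: (28/122) × (18/28) × (6/28) × (11/28) × (5/28) ≈ 0.00221795
condition B: (74/122) × (7/74) × (7/74) × (56/74) × (17/74) ≈ 0.000943579
condition C: (20/122) × (3/20) × (12/20) × (14/20) × (16/20) ≈ 0.0082623
Highest score → condition C.

condition C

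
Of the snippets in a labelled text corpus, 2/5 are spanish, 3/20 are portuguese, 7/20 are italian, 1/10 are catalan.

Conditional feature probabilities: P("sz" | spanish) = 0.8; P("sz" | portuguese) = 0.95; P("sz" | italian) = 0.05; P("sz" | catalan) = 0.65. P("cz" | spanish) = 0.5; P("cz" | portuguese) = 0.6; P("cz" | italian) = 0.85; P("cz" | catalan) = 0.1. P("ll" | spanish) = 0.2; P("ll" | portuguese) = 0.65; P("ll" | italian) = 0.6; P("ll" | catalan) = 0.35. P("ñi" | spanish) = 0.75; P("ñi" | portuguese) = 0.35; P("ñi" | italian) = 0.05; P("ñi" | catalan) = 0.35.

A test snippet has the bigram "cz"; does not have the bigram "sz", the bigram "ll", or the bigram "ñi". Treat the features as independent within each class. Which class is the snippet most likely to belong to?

italian

spanish: 0.4 × (1−0.8) × 0.5 × (1−0.2) × (1−0.75) = 0.008
portuguese: 0.15 × (1−0.95) × 0.6 × (1−0.65) × (1−0.35) = 0.00102375
italian: 0.35 × (1−0.05) × 0.85 × (1−0.6) × (1−0.05) = 0.1073975
catalan: 0.1 × (1−0.65) × 0.1 × (1−0.35) × (1−0.35) = 0.00147875
Highest score → italian.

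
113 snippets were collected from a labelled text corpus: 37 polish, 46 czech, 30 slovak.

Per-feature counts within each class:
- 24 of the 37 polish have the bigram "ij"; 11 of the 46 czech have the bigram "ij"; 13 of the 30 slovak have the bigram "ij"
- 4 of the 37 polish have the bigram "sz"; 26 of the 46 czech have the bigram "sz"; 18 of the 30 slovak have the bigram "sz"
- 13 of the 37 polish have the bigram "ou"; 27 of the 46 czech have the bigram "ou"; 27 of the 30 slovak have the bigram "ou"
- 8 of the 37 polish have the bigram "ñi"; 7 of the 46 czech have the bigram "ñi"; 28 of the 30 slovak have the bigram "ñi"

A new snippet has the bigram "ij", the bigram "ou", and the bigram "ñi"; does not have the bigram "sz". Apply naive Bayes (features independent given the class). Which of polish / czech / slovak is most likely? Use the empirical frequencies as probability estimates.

polish: (37/113) × (24/37) × (33/37) × (13/37) × (8/37) ≈ 0.0143905
czech: (46/113) × (11/46) × (20/46) × (27/46) × (7/46) ≈ 0.00378035
slovak: (30/113) × (13/30) × (12/30) × (27/30) × (28/30) ≈ 0.0386549
Highest score → slovak.

slovak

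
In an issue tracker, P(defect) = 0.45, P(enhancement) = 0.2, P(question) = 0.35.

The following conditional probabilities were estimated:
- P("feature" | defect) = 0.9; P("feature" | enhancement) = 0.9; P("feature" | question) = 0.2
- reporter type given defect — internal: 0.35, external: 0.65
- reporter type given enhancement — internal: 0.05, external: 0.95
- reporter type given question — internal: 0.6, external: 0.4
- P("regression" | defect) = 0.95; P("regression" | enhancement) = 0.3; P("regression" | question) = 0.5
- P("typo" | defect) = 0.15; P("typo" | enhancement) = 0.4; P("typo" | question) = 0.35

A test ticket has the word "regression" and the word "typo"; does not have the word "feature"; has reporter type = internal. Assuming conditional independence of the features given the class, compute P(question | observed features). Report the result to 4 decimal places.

0.9256

defect: 0.45 × (1−0.9) × 0.35 × 0.95 × 0.15 = 0.002244375
enhancement: 0.2 × (1−0.9) × 0.05 × 0.3 × 0.4 = 0.00012
question: 0.35 × (1−0.2) × 0.6 × 0.5 × 0.35 = 0.0294
P(question | x) = 0.0294 / 0.031764375 ≈ 0.9256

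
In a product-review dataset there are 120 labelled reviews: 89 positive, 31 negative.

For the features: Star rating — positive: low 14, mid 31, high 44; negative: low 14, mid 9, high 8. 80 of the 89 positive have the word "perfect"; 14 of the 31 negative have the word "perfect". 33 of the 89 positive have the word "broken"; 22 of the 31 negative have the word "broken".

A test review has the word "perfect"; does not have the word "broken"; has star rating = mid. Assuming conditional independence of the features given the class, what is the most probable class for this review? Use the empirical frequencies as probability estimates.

positive: (89/120) × (31/89) × (80/89) × (56/89) ≈ 0.146109
negative: (31/120) × (9/31) × (14/31) × (9/31) ≈ 0.00983351
Highest score → positive.

positive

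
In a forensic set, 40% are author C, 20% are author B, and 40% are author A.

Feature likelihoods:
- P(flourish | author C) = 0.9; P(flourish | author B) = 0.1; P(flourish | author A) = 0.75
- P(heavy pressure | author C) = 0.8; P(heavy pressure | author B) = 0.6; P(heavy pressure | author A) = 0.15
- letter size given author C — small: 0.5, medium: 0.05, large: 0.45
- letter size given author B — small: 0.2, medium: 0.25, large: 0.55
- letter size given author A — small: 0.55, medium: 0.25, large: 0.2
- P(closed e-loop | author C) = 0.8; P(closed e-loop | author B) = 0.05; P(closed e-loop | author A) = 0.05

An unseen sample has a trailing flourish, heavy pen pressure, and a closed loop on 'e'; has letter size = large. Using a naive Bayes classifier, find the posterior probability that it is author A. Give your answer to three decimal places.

0.004

author C: 0.4 × 0.9 × 0.8 × 0.45 × 0.8 = 0.10368
author B: 0.2 × 0.1 × 0.6 × 0.55 × 0.05 = 0.00033
author A: 0.4 × 0.75 × 0.15 × 0.2 × 0.05 = 0.00045
P(author A | x) = 0.00045 / 0.10446 ≈ 0.004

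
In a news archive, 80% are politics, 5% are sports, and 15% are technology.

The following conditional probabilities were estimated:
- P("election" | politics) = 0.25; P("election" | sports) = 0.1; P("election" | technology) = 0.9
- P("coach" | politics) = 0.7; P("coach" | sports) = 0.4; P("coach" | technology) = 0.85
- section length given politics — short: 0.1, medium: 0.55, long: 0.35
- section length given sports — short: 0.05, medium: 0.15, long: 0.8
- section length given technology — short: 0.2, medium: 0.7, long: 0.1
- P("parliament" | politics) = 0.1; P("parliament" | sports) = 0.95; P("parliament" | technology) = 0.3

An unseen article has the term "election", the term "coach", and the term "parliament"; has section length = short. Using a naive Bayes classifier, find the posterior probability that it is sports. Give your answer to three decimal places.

politics: 0.8 × 0.25 × 0.7 × 0.1 × 0.1 = 0.0014
sports: 0.05 × 0.1 × 0.4 × 0.05 × 0.95 = 0.000095
technology: 0.15 × 0.9 × 0.85 × 0.2 × 0.3 = 0.006885
P(sports | x) = 0.000095 / 0.00838 ≈ 0.011

0.011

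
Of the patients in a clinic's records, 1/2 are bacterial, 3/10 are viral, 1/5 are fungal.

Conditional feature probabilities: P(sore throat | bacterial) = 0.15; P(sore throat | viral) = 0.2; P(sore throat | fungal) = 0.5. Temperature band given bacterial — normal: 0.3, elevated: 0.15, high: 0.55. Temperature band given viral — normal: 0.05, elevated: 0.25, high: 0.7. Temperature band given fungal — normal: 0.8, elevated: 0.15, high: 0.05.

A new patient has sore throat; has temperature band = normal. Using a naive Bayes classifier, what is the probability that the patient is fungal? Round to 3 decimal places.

0.758

bacterial: 0.5 × 0.15 × 0.3 = 0.0225
viral: 0.3 × 0.2 × 0.05 = 0.003
fungal: 0.2 × 0.5 × 0.8 = 0.08
P(fungal | x) = 0.08 / 0.1055 ≈ 0.758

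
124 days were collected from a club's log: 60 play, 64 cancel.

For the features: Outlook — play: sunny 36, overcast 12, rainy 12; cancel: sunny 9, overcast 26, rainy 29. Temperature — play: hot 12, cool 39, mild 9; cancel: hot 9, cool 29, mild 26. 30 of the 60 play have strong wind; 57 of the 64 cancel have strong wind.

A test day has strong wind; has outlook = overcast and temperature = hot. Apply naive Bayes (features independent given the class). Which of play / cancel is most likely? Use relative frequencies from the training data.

cancel

play: (60/124) × (12/60) × (12/60) × (30/60) ≈ 0.00967742
cancel: (64/124) × (26/64) × (9/64) × (57/64) ≈ 0.0262609
Highest score → cancel.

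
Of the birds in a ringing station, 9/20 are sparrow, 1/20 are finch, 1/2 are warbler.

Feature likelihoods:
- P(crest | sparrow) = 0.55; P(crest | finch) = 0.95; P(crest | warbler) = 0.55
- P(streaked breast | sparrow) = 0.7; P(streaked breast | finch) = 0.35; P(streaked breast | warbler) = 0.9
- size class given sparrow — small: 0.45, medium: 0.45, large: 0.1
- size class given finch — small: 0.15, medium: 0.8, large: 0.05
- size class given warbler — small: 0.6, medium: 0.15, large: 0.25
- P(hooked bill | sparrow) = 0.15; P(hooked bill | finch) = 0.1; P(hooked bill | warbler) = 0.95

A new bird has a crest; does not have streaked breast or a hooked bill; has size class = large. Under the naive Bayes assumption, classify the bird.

sparrow: 0.45 × 0.55 × (1−0.7) × 0.1 × (1−0.15) = 0.00631125
finch: 0.05 × 0.95 × (1−0.35) × 0.05 × (1−0.1) = 0.001389375
warbler: 0.5 × 0.55 × (1−0.9) × 0.25 × (1−0.95) = 0.00034375
Highest score → sparrow.

sparrow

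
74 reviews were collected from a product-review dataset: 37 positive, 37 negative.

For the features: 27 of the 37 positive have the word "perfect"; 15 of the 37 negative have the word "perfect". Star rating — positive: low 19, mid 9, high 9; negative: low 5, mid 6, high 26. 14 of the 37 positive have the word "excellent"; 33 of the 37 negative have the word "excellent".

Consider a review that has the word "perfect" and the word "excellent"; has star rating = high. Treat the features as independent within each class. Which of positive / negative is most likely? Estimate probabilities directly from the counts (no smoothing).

positive: (37/74) × (27/37) × (9/37) × (14/37) ≈ 0.0335814
negative: (37/74) × (15/37) × (26/37) × (33/37) ≈ 0.127041
Highest score → negative.

negative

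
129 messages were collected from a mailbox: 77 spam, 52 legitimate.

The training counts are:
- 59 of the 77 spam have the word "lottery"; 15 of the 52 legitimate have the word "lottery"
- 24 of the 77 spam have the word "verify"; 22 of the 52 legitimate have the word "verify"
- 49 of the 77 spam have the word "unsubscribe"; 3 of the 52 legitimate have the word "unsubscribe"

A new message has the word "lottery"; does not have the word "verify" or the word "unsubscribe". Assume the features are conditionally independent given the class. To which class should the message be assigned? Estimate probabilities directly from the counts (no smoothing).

spam

spam: (77/129) × (59/77) × (53/77) × (28/77) ≈ 0.114476
legitimate: (52/129) × (15/52) × (30/52) × (49/52) ≈ 0.0632138
Highest score → spam.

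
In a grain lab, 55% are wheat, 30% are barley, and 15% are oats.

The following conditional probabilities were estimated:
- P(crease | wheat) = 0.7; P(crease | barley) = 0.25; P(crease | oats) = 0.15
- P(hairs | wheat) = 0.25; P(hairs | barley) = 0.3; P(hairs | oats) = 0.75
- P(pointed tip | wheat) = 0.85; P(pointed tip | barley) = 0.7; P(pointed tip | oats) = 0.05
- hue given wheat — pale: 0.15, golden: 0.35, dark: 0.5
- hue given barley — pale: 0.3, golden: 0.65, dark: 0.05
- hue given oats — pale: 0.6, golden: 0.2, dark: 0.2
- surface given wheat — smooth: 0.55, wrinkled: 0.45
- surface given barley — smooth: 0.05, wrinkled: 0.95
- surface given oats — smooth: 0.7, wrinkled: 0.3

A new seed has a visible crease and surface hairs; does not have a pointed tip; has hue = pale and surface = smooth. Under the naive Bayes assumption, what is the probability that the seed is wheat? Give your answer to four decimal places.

wheat: 0.55 × 0.7 × 0.25 × (1−0.85) × 0.15 × 0.55 = 0.00119109375
barley: 0.3 × 0.25 × 0.3 × (1−0.7) × 0.3 × 0.05 = 0.00010125
oats: 0.15 × 0.15 × 0.75 × (1−0.05) × 0.6 × 0.7 = 0.006733125
P(wheat | x) = 0.00119109375 / 0.00802546875 ≈ 0.1484

0.1484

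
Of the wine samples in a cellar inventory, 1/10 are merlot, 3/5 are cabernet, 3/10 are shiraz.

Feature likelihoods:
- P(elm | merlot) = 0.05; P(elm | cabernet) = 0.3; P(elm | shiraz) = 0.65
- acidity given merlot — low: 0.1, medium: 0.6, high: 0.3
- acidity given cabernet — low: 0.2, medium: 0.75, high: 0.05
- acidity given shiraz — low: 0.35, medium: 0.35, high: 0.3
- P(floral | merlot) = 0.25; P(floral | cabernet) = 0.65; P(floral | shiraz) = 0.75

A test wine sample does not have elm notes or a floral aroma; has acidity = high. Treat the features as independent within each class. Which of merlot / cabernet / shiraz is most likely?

merlot: 0.1 × (1−0.05) × 0.3 × (1−0.25) = 0.021375
cabernet: 0.6 × (1−0.3) × 0.05 × (1−0.65) = 0.00735
shiraz: 0.3 × (1−0.65) × 0.3 × (1−0.75) = 0.007875
Highest score → merlot.

merlot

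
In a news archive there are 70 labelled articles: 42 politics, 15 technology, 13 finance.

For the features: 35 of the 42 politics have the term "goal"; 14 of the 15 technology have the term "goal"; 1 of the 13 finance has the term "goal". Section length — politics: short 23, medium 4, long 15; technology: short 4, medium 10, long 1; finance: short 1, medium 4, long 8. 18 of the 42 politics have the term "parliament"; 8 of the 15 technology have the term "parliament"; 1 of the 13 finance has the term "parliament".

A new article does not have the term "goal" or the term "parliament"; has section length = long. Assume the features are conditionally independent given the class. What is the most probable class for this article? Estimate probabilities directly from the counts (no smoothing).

finance

politics: (42/70) × (7/42) × (15/42) × (24/42) ≈ 0.0204082
technology: (15/70) × (1/15) × (1/15) × (7/15) ≈ 0.000444444
finance: (13/70) × (12/13) × (8/13) × (12/13) ≈ 0.0973795
Highest score → finance.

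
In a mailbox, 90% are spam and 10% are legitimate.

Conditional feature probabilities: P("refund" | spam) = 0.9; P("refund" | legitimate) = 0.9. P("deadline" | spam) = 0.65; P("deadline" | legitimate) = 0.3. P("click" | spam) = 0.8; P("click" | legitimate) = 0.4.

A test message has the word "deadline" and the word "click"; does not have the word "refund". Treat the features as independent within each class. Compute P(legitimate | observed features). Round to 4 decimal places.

0.0250

spam: 0.9 × (1−0.9) × 0.65 × 0.8 = 0.0468
legitimate: 0.1 × (1−0.9) × 0.3 × 0.4 = 0.0012
P(legitimate | x) = 0.0012 / 0.048 ≈ 0.0250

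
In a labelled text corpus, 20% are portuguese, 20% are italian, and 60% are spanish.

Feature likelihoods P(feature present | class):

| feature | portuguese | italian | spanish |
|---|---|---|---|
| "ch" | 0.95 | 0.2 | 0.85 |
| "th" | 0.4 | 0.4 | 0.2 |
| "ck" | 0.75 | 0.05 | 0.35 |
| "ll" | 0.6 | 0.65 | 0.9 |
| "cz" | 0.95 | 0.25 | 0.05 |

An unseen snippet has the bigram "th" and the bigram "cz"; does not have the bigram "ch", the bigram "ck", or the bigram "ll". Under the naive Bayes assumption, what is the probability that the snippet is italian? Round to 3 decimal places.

portuguese: 0.2 × (1−0.95) × 0.4 × (1−0.75) × (1−0.6) × 0.95 = 0.00038
italian: 0.2 × (1−0.2) × 0.4 × (1−0.05) × (1−0.65) × 0.25 = 0.00532
spanish: 0.6 × (1−0.85) × 0.2 × (1−0.35) × (1−0.9) × 0.05 = 0.0000585
P(italian | x) = 0.00532 / 0.0057585 ≈ 0.924

0.924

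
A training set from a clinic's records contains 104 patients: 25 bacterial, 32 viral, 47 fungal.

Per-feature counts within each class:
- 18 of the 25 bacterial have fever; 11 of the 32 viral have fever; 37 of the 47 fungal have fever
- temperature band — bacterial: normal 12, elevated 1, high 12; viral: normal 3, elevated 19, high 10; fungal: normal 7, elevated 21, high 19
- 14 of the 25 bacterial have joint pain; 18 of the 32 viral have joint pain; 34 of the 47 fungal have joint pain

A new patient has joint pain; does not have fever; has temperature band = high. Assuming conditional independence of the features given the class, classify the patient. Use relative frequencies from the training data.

viral

bacterial: (25/104) × (7/25) × (12/25) × (14/25) ≈ 0.0180923
viral: (32/104) × (21/32) × (10/32) × (18/32) ≈ 0.0354943
fungal: (47/104) × (10/47) × (19/47) × (34/47) ≈ 0.0281192
Highest score → viral.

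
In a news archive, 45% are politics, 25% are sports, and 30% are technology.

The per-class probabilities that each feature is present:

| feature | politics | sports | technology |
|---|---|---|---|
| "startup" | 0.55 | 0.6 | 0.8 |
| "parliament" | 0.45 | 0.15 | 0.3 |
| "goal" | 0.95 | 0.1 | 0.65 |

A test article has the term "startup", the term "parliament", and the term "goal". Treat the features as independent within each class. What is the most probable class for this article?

politics: 0.45 × 0.55 × 0.45 × 0.95 = 0.10580625
sports: 0.25 × 0.6 × 0.15 × 0.1 = 0.00225
technology: 0.3 × 0.8 × 0.3 × 0.65 = 0.0468
Highest score → politics.

politics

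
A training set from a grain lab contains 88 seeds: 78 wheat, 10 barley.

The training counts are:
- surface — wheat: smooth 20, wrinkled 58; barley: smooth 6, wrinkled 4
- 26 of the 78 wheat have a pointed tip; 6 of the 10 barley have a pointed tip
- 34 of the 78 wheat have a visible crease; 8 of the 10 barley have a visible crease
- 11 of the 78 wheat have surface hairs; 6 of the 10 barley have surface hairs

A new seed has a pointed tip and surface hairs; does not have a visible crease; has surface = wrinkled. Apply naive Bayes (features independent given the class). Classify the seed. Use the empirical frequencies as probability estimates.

wheat: (78/88) × (58/78) × (26/78) × (44/78) × (11/78) ≈ 0.0174775
barley: (10/88) × (4/10) × (6/10) × (2/10) × (6/10) ≈ 0.00327273
Highest score → wheat.

wheat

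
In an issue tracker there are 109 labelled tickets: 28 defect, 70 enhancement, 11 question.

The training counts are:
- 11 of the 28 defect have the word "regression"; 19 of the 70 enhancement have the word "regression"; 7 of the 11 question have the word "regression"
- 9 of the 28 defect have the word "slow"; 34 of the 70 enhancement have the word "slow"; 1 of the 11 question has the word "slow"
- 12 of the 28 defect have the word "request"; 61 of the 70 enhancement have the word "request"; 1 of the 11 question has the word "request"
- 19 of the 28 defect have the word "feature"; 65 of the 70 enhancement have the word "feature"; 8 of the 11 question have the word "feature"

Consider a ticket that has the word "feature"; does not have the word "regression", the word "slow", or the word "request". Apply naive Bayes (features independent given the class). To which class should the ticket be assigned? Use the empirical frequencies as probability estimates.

defect: (28/109) × (17/28) × (19/28) × (16/28) × (19/28) ≈ 0.041037
enhancement: (70/109) × (51/70) × (36/70) × (9/70) × (65/70) ≈ 0.0287282
question: (11/109) × (4/11) × (10/11) × (10/11) × (8/11) ≈ 0.0220569
Highest score → defect.

defect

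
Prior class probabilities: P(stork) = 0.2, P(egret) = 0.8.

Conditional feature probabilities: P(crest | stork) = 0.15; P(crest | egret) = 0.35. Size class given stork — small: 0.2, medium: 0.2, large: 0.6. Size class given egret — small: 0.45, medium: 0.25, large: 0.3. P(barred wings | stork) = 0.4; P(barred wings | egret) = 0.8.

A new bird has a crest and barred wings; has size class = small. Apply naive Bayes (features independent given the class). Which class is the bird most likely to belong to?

egret

stork: 0.2 × 0.15 × 0.2 × 0.4 = 0.0024
egret: 0.8 × 0.35 × 0.45 × 0.8 = 0.1008
Highest score → egret.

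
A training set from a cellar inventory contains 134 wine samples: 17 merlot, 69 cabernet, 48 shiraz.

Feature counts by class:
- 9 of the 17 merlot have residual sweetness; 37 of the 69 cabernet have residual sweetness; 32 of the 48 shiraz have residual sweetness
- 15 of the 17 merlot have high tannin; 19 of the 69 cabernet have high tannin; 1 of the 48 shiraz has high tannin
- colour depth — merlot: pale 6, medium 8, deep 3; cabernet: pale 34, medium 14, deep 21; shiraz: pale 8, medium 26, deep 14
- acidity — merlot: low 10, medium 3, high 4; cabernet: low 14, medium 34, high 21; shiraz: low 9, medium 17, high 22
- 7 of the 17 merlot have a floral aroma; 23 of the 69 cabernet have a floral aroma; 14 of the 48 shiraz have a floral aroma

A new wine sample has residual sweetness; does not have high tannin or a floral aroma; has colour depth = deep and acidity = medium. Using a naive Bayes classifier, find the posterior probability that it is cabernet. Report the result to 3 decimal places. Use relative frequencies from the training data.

merlot: (17/134) × (9/17) × (2/17) × (3/17) × (3/17) × (10/17) ≈ 0.000144749
cabernet: (69/134) × (37/69) × (50/69) × (21/69) × (34/69) × (46/69) ≈ 0.0200044
shiraz: (48/134) × (32/48) × (47/48) × (14/48) × (17/48) × (34/48) ≈ 0.0171094
P(cabernet | x) = 0.0200044 / 0.037258549 ≈ 0.537

0.537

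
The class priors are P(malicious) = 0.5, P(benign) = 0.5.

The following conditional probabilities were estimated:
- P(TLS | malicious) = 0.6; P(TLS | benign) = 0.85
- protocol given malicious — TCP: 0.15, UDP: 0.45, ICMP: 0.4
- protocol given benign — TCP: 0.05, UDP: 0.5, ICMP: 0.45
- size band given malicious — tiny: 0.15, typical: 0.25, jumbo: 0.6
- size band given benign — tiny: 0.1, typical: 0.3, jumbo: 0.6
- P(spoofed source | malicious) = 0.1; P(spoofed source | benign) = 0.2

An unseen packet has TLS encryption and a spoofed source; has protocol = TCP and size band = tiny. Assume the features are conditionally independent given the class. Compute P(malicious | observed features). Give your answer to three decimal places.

malicious: 0.5 × 0.6 × 0.15 × 0.15 × 0.1 = 0.000675
benign: 0.5 × 0.85 × 0.05 × 0.1 × 0.2 = 0.000425
P(malicious | x) = 0.000675 / 0.0011 ≈ 0.614

0.614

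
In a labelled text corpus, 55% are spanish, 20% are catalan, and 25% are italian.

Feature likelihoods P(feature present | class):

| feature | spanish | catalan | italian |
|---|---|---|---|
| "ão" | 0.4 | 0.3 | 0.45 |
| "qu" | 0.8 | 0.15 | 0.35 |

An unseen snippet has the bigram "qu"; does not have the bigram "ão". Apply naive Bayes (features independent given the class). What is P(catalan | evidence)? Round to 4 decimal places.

spanish: 0.55 × (1−0.4) × 0.8 = 0.264
catalan: 0.2 × (1−0.3) × 0.15 = 0.021
italian: 0.25 × (1−0.45) × 0.35 = 0.048125
P(catalan | x) = 0.021 / 0.333125 ≈ 0.0630

0.0630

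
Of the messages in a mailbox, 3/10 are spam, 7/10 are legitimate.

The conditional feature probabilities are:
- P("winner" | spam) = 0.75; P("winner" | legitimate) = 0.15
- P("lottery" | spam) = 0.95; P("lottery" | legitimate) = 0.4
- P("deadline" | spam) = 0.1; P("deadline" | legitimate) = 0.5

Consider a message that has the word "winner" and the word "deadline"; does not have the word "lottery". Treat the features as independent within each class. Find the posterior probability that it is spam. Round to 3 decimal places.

spam: 0.3 × 0.75 × (1−0.95) × 0.1 = 0.001125
legitimate: 0.7 × 0.15 × (1−0.4) × 0.5 = 0.0315
P(spam | x) = 0.001125 / 0.032625 ≈ 0.034

0.034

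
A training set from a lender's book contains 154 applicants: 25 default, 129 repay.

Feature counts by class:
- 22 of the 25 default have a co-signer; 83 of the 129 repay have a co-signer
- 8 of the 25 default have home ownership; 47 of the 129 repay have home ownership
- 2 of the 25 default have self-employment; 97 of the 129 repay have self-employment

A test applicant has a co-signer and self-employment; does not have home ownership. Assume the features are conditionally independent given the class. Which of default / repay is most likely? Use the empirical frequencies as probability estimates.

repay

default: (25/154) × (22/25) × (17/25) × (2/25) ≈ 0.00777143
repay: (129/154) × (83/129) × (82/129) × (97/129) ≈ 0.25761
Highest score → repay.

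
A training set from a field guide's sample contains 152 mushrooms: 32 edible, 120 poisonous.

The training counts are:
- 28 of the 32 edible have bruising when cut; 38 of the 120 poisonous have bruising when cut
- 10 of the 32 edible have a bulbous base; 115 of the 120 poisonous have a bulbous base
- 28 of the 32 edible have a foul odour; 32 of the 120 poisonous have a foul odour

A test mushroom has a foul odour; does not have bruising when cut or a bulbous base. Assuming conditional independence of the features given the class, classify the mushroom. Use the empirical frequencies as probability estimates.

edible

edible: (32/152) × (4/32) × (22/32) × (28/32) ≈ 0.0158306
poisonous: (120/152) × (82/120) × (5/120) × (32/120) ≈ 0.00599415
Highest score → edible.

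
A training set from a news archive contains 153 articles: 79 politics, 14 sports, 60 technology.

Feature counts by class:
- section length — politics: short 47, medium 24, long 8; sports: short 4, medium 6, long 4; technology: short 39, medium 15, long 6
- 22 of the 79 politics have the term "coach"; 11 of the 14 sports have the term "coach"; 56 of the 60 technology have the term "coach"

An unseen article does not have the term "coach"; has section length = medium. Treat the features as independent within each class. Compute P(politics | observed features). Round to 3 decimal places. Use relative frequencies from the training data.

politics: (79/153) × (24/79) × (57/79) ≈ 0.113179
sports: (14/153) × (6/14) × (3/14) ≈ 0.00840336
technology: (60/153) × (15/60) × (4/60) ≈ 0.00653595
P(politics | x) = 0.113179 / 0.12811831 ≈ 0.883

0.883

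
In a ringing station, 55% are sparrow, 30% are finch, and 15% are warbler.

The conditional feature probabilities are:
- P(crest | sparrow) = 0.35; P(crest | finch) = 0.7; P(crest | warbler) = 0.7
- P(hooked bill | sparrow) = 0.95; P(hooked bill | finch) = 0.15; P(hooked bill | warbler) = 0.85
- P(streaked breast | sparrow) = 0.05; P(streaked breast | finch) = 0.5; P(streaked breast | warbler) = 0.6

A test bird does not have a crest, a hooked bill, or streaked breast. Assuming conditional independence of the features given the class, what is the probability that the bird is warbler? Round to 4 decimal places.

sparrow: 0.55 × (1−0.35) × (1−0.95) × (1−0.05) = 0.01698125
finch: 0.3 × (1−0.7) × (1−0.15) × (1−0.5) = 0.03825
warbler: 0.15 × (1−0.7) × (1−0.85) × (1−0.6) = 0.0027
P(warbler | x) = 0.0027 / 0.05793125 ≈ 0.0466

0.0466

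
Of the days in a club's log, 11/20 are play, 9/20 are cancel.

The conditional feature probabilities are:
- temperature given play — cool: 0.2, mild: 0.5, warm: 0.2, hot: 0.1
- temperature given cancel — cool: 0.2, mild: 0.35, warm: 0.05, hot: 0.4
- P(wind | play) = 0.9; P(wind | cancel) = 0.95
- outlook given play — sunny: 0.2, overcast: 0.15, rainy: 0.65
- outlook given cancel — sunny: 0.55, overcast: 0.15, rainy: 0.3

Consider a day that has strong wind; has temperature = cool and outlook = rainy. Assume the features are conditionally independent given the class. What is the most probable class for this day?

play

play: 0.55 × 0.2 × 0.9 × 0.65 = 0.06435
cancel: 0.45 × 0.2 × 0.95 × 0.3 = 0.02565
Highest score → play.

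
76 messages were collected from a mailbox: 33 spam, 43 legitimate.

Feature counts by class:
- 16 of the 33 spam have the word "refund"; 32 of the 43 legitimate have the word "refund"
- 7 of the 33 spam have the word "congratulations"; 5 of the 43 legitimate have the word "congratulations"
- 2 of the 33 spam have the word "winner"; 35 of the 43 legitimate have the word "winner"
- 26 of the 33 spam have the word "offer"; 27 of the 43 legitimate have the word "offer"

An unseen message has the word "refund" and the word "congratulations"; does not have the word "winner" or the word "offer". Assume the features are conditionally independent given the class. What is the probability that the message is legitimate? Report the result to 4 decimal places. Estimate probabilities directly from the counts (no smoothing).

0.2758

spam: (33/76) × (16/33) × (7/33) × (31/33) × (7/33) ≈ 0.00889861
legitimate: (43/76) × (32/43) × (5/43) × (8/43) × (16/43) ≈ 0.00338931
P(legitimate | x) = 0.00338931 / 0.01228792 ≈ 0.2758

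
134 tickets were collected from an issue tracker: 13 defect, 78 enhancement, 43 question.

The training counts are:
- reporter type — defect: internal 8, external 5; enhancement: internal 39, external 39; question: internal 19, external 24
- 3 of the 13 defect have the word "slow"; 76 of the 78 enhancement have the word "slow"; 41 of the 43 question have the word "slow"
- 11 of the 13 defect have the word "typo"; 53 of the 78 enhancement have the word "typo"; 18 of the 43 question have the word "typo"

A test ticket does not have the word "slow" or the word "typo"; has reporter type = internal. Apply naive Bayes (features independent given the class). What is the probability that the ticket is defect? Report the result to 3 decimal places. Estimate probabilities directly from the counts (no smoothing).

0.532

defect: (13/134) × (8/13) × (10/13) × (2/13) ≈ 0.00706527
enhancement: (78/134) × (39/78) × (2/78) × (25/78) ≈ 0.00239189
question: (43/134) × (19/43) × (2/43) × (25/43) ≈ 0.00383426
P(defect | x) = 0.00706527 / 0.01329142 ≈ 0.532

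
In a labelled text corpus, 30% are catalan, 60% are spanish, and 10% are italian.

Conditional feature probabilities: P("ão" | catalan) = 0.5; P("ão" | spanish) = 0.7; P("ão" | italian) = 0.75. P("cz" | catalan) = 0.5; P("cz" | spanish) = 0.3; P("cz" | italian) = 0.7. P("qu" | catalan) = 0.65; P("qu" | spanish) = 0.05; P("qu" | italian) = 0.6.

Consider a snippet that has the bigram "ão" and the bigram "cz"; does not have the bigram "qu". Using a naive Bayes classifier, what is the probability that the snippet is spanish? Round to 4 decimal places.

0.7170

catalan: 0.3 × 0.5 × 0.5 × (1−0.65) = 0.02625
spanish: 0.6 × 0.7 × 0.3 × (1−0.05) = 0.1197
italian: 0.1 × 0.75 × 0.7 × (1−0.6) = 0.021
P(spanish | x) = 0.1197 / 0.16695 ≈ 0.7170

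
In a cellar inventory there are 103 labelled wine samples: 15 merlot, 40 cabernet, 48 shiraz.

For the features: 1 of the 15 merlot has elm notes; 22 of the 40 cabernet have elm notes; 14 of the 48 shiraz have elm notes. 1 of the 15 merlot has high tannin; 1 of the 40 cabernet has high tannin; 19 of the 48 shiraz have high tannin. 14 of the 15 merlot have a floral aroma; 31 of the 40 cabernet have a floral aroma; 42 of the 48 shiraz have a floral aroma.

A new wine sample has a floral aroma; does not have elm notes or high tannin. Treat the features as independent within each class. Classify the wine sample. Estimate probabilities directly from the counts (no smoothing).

shiraz

merlot: (15/103) × (14/15) × (14/15) × (14/15) ≈ 0.118403
cabernet: (40/103) × (18/40) × (39/40) × (31/40) ≈ 0.132051
shiraz: (48/103) × (34/48) × (29/48) × (42/48) ≈ 0.174504
Highest score → shiraz.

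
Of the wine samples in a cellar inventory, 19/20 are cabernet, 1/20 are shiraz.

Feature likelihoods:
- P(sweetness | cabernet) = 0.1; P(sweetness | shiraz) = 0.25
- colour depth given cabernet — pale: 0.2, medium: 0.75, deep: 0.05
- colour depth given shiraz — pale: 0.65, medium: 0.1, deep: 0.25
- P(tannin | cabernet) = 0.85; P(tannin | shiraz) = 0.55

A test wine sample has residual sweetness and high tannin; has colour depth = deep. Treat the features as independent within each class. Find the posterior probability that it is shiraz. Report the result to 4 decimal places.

0.2986

cabernet: 0.95 × 0.1 × 0.05 × 0.85 = 0.0040375
shiraz: 0.05 × 0.25 × 0.25 × 0.55 = 0.00171875
P(shiraz | x) = 0.00171875 / 0.00575625 ≈ 0.2986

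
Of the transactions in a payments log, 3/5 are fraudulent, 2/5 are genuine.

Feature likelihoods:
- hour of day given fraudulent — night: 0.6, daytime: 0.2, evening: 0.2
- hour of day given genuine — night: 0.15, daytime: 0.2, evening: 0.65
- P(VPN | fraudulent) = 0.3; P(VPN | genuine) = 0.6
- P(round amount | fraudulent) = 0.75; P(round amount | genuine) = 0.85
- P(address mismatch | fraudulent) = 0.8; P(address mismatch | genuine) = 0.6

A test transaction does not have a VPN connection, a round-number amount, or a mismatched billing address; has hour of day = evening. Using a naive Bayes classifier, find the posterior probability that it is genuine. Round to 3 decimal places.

0.598

fraudulent: 0.6 × 0.2 × (1−0.3) × (1−0.75) × (1−0.8) = 0.0042
genuine: 0.4 × 0.65 × (1−0.6) × (1−0.85) × (1−0.6) = 0.00624
P(genuine | x) = 0.00624 / 0.01044 ≈ 0.598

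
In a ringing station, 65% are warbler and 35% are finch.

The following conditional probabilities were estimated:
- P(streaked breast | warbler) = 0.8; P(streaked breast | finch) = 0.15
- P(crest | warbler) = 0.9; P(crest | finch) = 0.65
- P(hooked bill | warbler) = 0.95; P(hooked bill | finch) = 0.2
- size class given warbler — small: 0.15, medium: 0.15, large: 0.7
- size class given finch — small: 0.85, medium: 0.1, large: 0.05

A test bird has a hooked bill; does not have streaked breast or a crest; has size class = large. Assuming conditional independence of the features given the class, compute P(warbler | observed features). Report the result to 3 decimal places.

0.893

warbler: 0.65 × (1−0.8) × (1−0.9) × 0.95 × 0.7 = 0.008645
finch: 0.35 × (1−0.15) × (1−0.65) × 0.2 × 0.05 = 0.00104125
P(warbler | x) = 0.008645 / 0.00968625 ≈ 0.893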